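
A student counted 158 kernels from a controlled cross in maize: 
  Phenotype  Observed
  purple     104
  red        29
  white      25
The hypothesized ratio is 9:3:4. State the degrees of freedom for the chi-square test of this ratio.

A goodness-of-fit test with 3 phenotype classes has df = 3 − 1 = 2.

2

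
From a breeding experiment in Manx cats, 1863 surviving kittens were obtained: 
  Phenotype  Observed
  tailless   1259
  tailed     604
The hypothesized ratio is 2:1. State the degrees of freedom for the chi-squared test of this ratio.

A goodness-of-fit test with 2 phenotype classes has df = 2 − 1 = 1.

1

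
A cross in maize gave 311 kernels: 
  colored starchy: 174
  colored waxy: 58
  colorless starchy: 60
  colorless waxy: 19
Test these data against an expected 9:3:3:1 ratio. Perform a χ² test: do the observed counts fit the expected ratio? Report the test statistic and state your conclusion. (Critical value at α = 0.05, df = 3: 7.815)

Expected counts for N = 311 under a 9:3:3:1 ratio (total parts = 16):
  colored starchy: 311 × 9/16 = 174.9375
  colored waxy: 311 × 3/16 = 58.3125
  colorless starchy: 311 × 3/16 = 58.3125
  colorless waxy: 311 × 1/16 = 19.4375
χ² = Σ (O − E)² / E
  colored starchy: (174 − 174.9375)² / 174.9375 = 0.0050
  colored waxy: (58 − 58.3125)² / 58.3125 = 0.0017
  colorless starchy: (60 − 58.3125)² / 58.3125 = 0.0488
  colorless waxy: (19 − 19.4375)² / 19.4375 = 0.0098
χ² = 0.0050 + 0.0017 + 0.0488 + 0.0098 = 0.0653 ≈ 0.065
Degrees of freedom = 4 − 1 = 3; critical value at α = 0.05 is 7.815.
Since 0.065 < 7.815, we fail to reject the null hypothesis — the data are consistent with the 9:3:3:1 ratio.

0.065; consistent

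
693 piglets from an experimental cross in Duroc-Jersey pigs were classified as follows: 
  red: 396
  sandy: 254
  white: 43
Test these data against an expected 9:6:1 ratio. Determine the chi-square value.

0.233

The 9:6:1 ratio has 16 parts, so with N = 693 the expected counts are:
  red: 693 × 9/16 = 389.8125
  sandy: 693 × 6/16 = 259.875
  white: 693 × 1/16 = 43.3125
χ² = Σ (O − E)² / E
  red: (396 − 389.8125)² / 389.8125 = 0.0982
  sandy: (254 − 259.875)² / 259.875 = 0.1328
  white: (43 − 43.3125)² / 43.3125 = 0.0023
χ² = 0.0982 + 0.1328 + 0.0023 = 0.2333 ≈ 0.233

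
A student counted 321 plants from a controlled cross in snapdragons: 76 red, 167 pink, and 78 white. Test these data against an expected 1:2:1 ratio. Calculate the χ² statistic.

0.551

The 1:2:1 ratio has 4 parts, so with N = 321 the expected counts are:
  red: 321 × 1/4 = 80.25
  pink: 321 × 2/4 = 160.5
  white: 321 × 1/4 = 80.25
χ² = Σ (O − E)² / E
  red: (76 − 80.25)² / 80.25 = 0.2251
  pink: (167 − 160.5)² / 160.5 = 0.2632
  white: (78 − 80.25)² / 80.25 = 0.0631
χ² = 0.2251 + 0.2632 + 0.0631 = 0.5514 ≈ 0.551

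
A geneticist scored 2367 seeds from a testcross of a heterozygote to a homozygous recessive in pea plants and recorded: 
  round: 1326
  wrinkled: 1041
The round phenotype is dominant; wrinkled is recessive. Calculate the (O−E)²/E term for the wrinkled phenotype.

A testcross of a heterozygote (Aa × aa) gives a 1:1 phenotypic ratio.
Under the 1:1 hypothesis (Σ ratio = 2, N = 2367):
  round: 2367 × 1/2 = 1183.5
  wrinkled: 2367 × 1/2 = 1183.5
Contribution of wrinkled: (1041 − 1183.5)² / 1183.5 = 17.1578

17.158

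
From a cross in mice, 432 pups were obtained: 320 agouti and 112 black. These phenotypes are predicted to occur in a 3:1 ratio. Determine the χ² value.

0.198

Expected counts for N = 432 under a 3:1 ratio (total parts = 4):
  agouti: 432 × 3/4 = 324
  black: 432 × 1/4 = 108
χ² = Σ (O − E)² / E
  agouti: (320 − 324)² / 324 = 0.0494
  black: (112 − 108)² / 108 = 0.1481
χ² = 0.0494 + 0.1481 = 0.1975 ≈ 0.198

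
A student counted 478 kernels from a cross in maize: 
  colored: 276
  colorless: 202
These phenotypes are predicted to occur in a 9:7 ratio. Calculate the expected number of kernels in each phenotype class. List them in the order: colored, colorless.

Expected counts for N = 478 under a 9:7 ratio (total parts = 16):
  colored: 478 × 9/16 = 268.875
  colorless: 478 × 7/16 = 209.125

268.875, 209.125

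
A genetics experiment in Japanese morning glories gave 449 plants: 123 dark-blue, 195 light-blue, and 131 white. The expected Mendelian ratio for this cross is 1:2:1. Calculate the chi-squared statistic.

8.038

Expected counts for N = 449 under a 1:2:1 ratio (total parts = 4):
  dark-blue: 449 × 1/4 = 112.25
  light-blue: 449 × 2/4 = 224.5
  white: 449 × 1/4 = 112.25
χ² = Σ (O − E)² / E
  dark-blue: (123 − 112.25)² / 112.25 = 1.0295
  light-blue: (195 − 224.5)² / 224.5 = 3.8764
  white: (131 − 112.25)² / 112.25 = 3.1320
χ² = 1.0295 + 3.8764 + 3.1320 = 8.0379 ≈ 8.038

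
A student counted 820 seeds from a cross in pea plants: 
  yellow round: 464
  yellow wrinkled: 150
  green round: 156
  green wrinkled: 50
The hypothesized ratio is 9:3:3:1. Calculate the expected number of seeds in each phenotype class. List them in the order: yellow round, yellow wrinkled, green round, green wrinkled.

Total ratio parts = 16. Expected numbers out of 820:
  yellow round: 820 × 9/16 = 461.25
  yellow wrinkled: 820 × 3/16 = 153.75
  green round: 820 × 3/16 = 153.75
  green wrinkled: 820 × 1/16 = 51.25

461.25, 153.75, 153.75, 51.25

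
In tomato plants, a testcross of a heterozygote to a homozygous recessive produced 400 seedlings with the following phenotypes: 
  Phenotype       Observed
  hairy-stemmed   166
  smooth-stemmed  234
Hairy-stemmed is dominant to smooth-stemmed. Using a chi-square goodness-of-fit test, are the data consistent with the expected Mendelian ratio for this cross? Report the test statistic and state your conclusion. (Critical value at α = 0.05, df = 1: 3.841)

11.560; not consistent

A testcross of a heterozygote (Aa × aa) gives a 1:1 phenotypic ratio.
Expected counts for N = 400 under a 1:1 ratio (total parts = 2):
  hairy-stemmed: 400 × 1/2 = 200
  smooth-stemmed: 400 × 1/2 = 200
χ² = Σ (O − E)² / E
  hairy-stemmed: (166 − 200)² / 200 = 5.7800
  smooth-stemmed: (234 − 200)² / 200 = 5.7800
χ² = 5.7800 + 5.7800 = 11.560
Degrees of freedom = 2 − 1 = 1; critical value at α = 0.05 is 3.841.
Since 11.560 > 3.841, we reject the null hypothesis — the data do not fit the 1:1 ratio.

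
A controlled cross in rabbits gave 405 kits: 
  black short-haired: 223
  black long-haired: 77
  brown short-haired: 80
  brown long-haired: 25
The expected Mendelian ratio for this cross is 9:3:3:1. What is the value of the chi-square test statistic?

Total ratio parts = 16. Expected numbers out of 405:
  black short-haired: 405 × 9/16 = 227.8125
  black long-haired: 405 × 3/16 = 75.9375
  brown short-haired: 405 × 3/16 = 75.9375
  brown long-haired: 405 × 1/16 = 25.3125
χ² = Σ (O − E)² / E
  black short-haired: (223 − 227.8125)² / 227.8125 = 0.1017
  black long-haired: (77 − 75.9375)² / 75.9375 = 0.0149
  brown short-haired: (80 − 75.9375)² / 75.9375 = 0.2173
  brown long-haired: (25 − 25.3125)² / 25.3125 = 0.0039
χ² = 0.1017 + 0.0149 + 0.2173 + 0.0039 = 0.3378 ≈ 0.338

0.338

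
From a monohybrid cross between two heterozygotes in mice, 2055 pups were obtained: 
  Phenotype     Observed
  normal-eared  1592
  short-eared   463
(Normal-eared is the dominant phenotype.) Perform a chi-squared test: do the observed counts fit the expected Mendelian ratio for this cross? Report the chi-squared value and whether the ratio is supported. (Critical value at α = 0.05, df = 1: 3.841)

6.684; not consistent

For a monohybrid cross between heterozygotes with complete dominance, the expected phenotypic ratio is 3:1.
Total ratio parts = 4. Expected numbers out of 2055:
  normal-eared: 2055 × 3/4 = 1541.25
  short-eared: 2055 × 1/4 = 513.75
χ² = Σ (O − E)² / E
  normal-eared: (1592 − 1541.25)² / 1541.25 = 1.6711
  short-eared: (463 − 513.75)² / 513.75 = 5.0133
χ² = 1.6711 + 5.0133 = 6.6844 ≈ 6.684
Degrees of freedom = 2 − 1 = 1; critical value at α = 0.05 is 3.841.
Since 6.684 > 3.841, we reject the null hypothesis — the data do not fit the 3:1 ratio.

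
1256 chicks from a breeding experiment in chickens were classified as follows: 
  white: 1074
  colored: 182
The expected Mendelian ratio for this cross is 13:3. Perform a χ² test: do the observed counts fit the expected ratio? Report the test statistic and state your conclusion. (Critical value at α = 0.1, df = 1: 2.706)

Under the 13:3 hypothesis (Σ ratio = 16, N = 1256):
  white: 1256 × 13/16 = 1020.5
  colored: 1256 × 3/16 = 235.5
χ² = Σ (O − E)² / E
  white: (1074 − 1020.5)² / 1020.5 = 2.8048
  colored: (182 − 235.5)² / 235.5 = 12.1539
χ² = 2.8048 + 12.1539 = 14.9587 ≈ 14.959
Degrees of freedom = 2 − 1 = 1; critical value at α = 0.1 is 2.706.
Since 14.959 > 2.706, we reject the null hypothesis — the data do not fit the 13:3 ratio.

14.959; not consistent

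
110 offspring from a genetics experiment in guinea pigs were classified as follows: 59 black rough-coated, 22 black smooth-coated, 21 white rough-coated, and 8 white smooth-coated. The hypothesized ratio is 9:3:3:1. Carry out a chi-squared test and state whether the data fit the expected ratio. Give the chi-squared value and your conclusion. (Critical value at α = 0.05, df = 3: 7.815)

0.416; consistent

Under the 9:3:3:1 hypothesis (Σ ratio = 16, N = 110):
  black rough-coated: 110 × 9/16 = 61.875
  black smooth-coated: 110 × 3/16 = 20.625
  white rough-coated: 110 × 3/16 = 20.625
  white smooth-coated: 110 × 1/16 = 6.875
χ² = Σ (O − E)² / E
  black rough-coated: (59 − 61.875)² / 61.875 = 0.1336
  black smooth-coated: (22 − 20.625)² / 20.625 = 0.0917
  white rough-coated: (21 − 20.625)² / 20.625 = 0.0068
  white smooth-coated: (8 − 6.875)² / 6.875 = 0.1841
χ² = 0.1336 + 0.0917 + 0.0068 + 0.1841 = 0.4162 ≈ 0.416
Degrees of freedom = 4 − 1 = 3; critical value at α = 0.05 is 7.815.
Since 0.416 < 7.815, we fail to reject the null hypothesis — the data are consistent with the 9:3:3:1 ratio.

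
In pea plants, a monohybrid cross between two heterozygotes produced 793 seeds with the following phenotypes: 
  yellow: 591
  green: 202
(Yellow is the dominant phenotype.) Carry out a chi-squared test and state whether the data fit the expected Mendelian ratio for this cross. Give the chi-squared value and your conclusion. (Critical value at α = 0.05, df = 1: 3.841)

0.095; consistent

For a monohybrid cross between heterozygotes with complete dominance, the expected phenotypic ratio is 3:1.
Expected counts for N = 793 under a 3:1 ratio (total parts = 4):
  yellow: 793 × 3/4 = 594.75
  green: 793 × 1/4 = 198.25
χ² = Σ (O − E)² / E
  yellow: (591 − 594.75)² / 594.75 = 0.0236
  green: (202 − 198.25)² / 198.25 = 0.0709
χ² = 0.0236 + 0.0709 = 0.0945 ≈ 0.095
Degrees of freedom = 2 − 1 = 1; critical value at α = 0.05 is 3.841.
Since 0.095 < 3.841, we fail to reject the null hypothesis — the data are consistent with the 3:1 ratio.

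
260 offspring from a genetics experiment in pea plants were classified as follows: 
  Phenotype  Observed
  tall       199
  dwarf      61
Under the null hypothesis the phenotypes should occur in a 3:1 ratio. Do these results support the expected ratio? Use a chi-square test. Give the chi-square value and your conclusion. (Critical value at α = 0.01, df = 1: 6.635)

0.328; consistent

Expected counts for N = 260 under a 3:1 ratio (total parts = 4):
  tall: 260 × 3/4 = 195
  dwarf: 260 × 1/4 = 65
χ² = Σ (O − E)² / E
  tall: (199 − 195)² / 195 = 0.0821
  dwarf: (61 − 65)² / 65 = 0.2462
χ² = 0.0821 + 0.2462 = 0.3283 ≈ 0.328
Degrees of freedom = 2 − 1 = 1; critical value at α = 0.01 is 6.635.
Since 0.328 < 6.635, we fail to reject the null hypothesis — the data are consistent with the 3:1 ratio.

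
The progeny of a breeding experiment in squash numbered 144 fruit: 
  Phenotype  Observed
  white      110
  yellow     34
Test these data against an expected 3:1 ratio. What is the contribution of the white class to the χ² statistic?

0.037

Under the 3:1 hypothesis (Σ ratio = 4, N = 144):
  white: 144 × 3/4 = 108
  yellow: 144 × 1/4 = 36
Contribution of white: (110 − 108)² / 108 = 0.0370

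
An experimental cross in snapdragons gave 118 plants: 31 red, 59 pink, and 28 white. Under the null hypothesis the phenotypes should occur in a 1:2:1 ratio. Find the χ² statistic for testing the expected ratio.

0.153

Expected counts for N = 118 under a 1:2:1 ratio (total parts = 4):
  red: 118 × 1/4 = 29.5
  pink: 118 × 2/4 = 59
  white: 118 × 1/4 = 29.5
χ² = Σ (O − E)² / E
  red: (31 − 29.5)² / 29.5 = 0.0763
  pink: (59 − 59)² / 59 = 0.0000
  white: (28 − 29.5)² / 29.5 = 0.0763
χ² = 0.0763 + 0.0000 + 0.0763 = 0.1526 ≈ 0.153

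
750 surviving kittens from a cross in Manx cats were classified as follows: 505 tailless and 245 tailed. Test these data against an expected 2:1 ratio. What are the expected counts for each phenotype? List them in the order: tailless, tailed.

Total ratio parts = 3. Expected numbers out of 750:
  tailless: 750 × 2/3 = 500
  tailed: 750 × 1/3 = 250

500, 250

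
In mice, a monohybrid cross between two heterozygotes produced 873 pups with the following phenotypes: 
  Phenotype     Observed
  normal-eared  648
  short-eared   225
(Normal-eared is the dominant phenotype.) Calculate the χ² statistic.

For a monohybrid cross between heterozygotes with complete dominance, the expected phenotypic ratio is 3:1.
Total ratio parts = 4. Expected numbers out of 873:
  normal-eared: 873 × 3/4 = 654.75
  short-eared: 873 × 1/4 = 218.25
χ² = Σ (O − E)² / E
  normal-eared: (648 − 654.75)² / 654.75 = 0.0696
  short-eared: (225 − 218.25)² / 218.25 = 0.2088
χ² = 0.0696 + 0.2088 = 0.2784 ≈ 0.278

0.278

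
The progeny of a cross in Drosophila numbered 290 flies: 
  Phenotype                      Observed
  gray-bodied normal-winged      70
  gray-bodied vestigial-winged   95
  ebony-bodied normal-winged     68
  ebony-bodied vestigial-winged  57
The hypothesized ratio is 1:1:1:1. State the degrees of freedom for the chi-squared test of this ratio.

A goodness-of-fit test with 4 phenotype classes has df = 4 − 1 = 3.

3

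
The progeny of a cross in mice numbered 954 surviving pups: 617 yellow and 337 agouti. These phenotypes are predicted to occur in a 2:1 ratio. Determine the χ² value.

1.703

Expected counts for N = 954 under a 2:1 ratio (total parts = 3):
  yellow: 954 × 2/3 = 636
  agouti: 954 × 1/3 = 318
χ² = Σ (O − E)² / E
  yellow: (617 − 636)² / 636 = 0.5676
  agouti: (337 − 318)² / 318 = 1.1352
χ² = 0.5676 + 1.1352 = 1.7028 ≈ 1.703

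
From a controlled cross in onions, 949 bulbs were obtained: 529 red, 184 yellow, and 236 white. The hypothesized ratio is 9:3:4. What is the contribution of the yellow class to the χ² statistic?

0.207

Expected counts for N = 949 under a 9:3:4 ratio (total parts = 16):
  red: 949 × 9/16 = 533.8125
  yellow: 949 × 3/16 = 177.9375
  white: 949 × 4/16 = 237.25
Contribution of yellow: (184 − 177.9375)² / 177.9375 = 0.2066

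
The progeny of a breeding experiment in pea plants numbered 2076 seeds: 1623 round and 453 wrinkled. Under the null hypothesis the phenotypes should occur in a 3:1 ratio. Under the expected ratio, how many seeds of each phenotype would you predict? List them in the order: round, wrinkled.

Expected counts for N = 2076 under a 3:1 ratio (total parts = 4):
  round: 2076 × 3/4 = 1557
  wrinkled: 2076 × 1/4 = 519

1557, 519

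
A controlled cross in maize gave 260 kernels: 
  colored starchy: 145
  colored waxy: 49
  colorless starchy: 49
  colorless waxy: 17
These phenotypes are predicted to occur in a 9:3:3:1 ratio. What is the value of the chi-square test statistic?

0.048

The 9:3:3:1 ratio has 16 parts, so with N = 260 the expected counts are:
  colored starchy: 260 × 9/16 = 146.25
  colored waxy: 260 × 3/16 = 48.75
  colorless starchy: 260 × 3/16 = 48.75
  colorless waxy: 260 × 1/16 = 16.25
χ² = Σ (O − E)² / E
  colored starchy: (145 − 146.25)² / 146.25 = 0.0107
  colored waxy: (49 − 48.75)² / 48.75 = 0.0013
  colorless starchy: (49 − 48.75)² / 48.75 = 0.0013
  colorless waxy: (17 − 16.25)² / 16.25 = 0.0346
χ² = 0.0107 + 0.0013 + 0.0013 + 0.0346 = 0.0479 ≈ 0.048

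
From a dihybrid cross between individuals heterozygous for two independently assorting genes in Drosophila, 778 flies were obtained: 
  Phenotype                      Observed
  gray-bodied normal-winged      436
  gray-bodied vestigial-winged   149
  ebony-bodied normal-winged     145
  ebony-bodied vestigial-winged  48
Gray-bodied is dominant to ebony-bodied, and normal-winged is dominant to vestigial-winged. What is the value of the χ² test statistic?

0.086

A dihybrid F₂ with independent assortment and complete dominance at both loci gives a 9:3:3:1 phenotypic ratio.
Expected counts for N = 778 under a 9:3:3:1 ratio (total parts = 16):
  gray-bodied normal-winged: 778 × 9/16 = 437.625
  gray-bodied vestigial-winged: 778 × 3/16 = 145.875
  ebony-bodied normal-winged: 778 × 3/16 = 145.875
  ebony-bodied vestigial-winged: 778 × 1/16 = 48.625
χ² = Σ (O − E)² / E
  gray-bodied normal-winged: (436 − 437.625)² / 437.625 = 0.0060
  gray-bodied vestigial-winged: (149 − 145.875)² / 145.875 = 0.0669
  ebony-bodied normal-winged: (145 − 145.875)² / 145.875 = 0.0052
  ebony-bodied vestigial-winged: (48 − 48.625)² / 48.625 = 0.0080
χ² = 0.0060 + 0.0669 + 0.0052 + 0.0080 = 0.0861 ≈ 0.086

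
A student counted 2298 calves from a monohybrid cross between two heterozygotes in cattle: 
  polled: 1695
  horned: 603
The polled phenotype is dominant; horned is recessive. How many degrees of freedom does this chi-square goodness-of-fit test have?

1

For a monohybrid cross between heterozygotes with complete dominance, the expected phenotypic ratio is 3:1.
A goodness-of-fit test with 2 phenotype classes has df = 2 − 1 = 1.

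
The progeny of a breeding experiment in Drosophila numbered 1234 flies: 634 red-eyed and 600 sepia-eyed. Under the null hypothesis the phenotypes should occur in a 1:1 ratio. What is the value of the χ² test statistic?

0.937

The 1:1 ratio has 2 parts, so with N = 1234 the expected counts are:
  red-eyed: 1234 × 1/2 = 617
  sepia-eyed: 1234 × 1/2 = 617
χ² = Σ (O − E)² / E
  red-eyed: (634 − 617)² / 617 = 0.4684
  sepia-eyed: (600 − 617)² / 617 = 0.4684
χ² = 0.4684 + 0.4684 = 0.9368 ≈ 0.937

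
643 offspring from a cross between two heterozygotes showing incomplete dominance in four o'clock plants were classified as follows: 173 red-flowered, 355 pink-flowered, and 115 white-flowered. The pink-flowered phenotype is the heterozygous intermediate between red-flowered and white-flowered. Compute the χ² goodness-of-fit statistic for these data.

With incomplete dominance, a heterozygote × heterozygote cross gives a 1:2:1 phenotypic ratio.
The 1:2:1 ratio has 4 parts, so with N = 643 the expected counts are:
  red-flowered: 643 × 1/4 = 160.75
  pink-flowered: 643 × 2/4 = 321.5
  white-flowered: 643 × 1/4 = 160.75
χ² = Σ (O − E)² / E
  red-flowered: (173 − 160.75)² / 160.75 = 0.9335
  pink-flowered: (355 − 321.5)² / 321.5 = 3.4907
  white-flowered: (115 − 160.75)² / 160.75 = 13.0206
χ² = 0.9335 + 3.4907 + 13.0206 = 17.4448 ≈ 17.445

17.445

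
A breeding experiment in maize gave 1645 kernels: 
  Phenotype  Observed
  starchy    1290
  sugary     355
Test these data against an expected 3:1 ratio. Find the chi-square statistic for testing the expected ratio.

10.258

Under the 3:1 hypothesis (Σ ratio = 4, N = 1645):
  starchy: 1645 × 3/4 = 1233.75
  sugary: 1645 × 1/4 = 411.25
χ² = Σ (O − E)² / E
  starchy: (1290 − 1233.75)² / 1233.75 = 2.5646
  sugary: (355 − 411.25)² / 411.25 = 7.6938
χ² = 2.5646 + 7.6938 = 10.2584 ≈ 10.258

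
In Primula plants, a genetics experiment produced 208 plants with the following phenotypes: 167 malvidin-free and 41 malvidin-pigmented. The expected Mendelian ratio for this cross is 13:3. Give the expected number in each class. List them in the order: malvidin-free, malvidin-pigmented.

169, 39

Under the 13:3 hypothesis (Σ ratio = 16, N = 208):
  malvidin-free: 208 × 13/16 = 169
  malvidin-pigmented: 208 × 3/16 = 39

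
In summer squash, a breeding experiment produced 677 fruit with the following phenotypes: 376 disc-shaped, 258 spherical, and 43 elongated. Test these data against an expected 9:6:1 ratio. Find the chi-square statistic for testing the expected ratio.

0.139

Expected counts for N = 677 under a 9:6:1 ratio (total parts = 16):
  disc-shaped: 677 × 9/16 = 380.8125
  spherical: 677 × 6/16 = 253.875
  elongated: 677 × 1/16 = 42.3125
χ² = Σ (O − E)² / E
  disc-shaped: (376 − 380.8125)² / 380.8125 = 0.0608
  spherical: (258 − 253.875)² / 253.875 = 0.0670
  elongated: (43 − 42.3125)² / 42.3125 = 0.0112
χ² = 0.0608 + 0.0670 + 0.0112 = 0.139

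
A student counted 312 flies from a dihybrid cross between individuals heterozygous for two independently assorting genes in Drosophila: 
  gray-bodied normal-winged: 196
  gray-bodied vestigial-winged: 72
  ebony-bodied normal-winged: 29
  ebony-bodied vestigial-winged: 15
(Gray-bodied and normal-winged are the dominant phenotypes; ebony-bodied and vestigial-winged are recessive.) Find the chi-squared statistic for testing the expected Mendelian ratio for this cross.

A dihybrid F₂ with independent assortment and complete dominance at both loci gives a 9:3:3:1 phenotypic ratio.
Expected counts for N = 312 under a 9:3:3:1 ratio (total parts = 16):
  gray-bodied normal-winged: 312 × 9/16 = 175.5
  gray-bodied vestigial-winged: 312 × 3/16 = 58.5
  ebony-bodied normal-winged: 312 × 3/16 = 58.5
  ebony-bodied vestigial-winged: 312 × 1/16 = 19.5
χ² = Σ (O − E)² / E
  gray-bodied normal-winged: (196 − 175.5)² / 175.5 = 2.3946
  gray-bodied vestigial-winged: (72 − 58.5)² / 58.5 = 3.1154
  ebony-bodied normal-winged: (29 − 58.5)² / 58.5 = 14.8761
  ebony-bodied vestigial-winged: (15 − 19.5)² / 19.5 = 1.0385
χ² = 2.3946 + 3.1154 + 14.8761 + 1.0385 = 21.4246 ≈ 21.425

21.425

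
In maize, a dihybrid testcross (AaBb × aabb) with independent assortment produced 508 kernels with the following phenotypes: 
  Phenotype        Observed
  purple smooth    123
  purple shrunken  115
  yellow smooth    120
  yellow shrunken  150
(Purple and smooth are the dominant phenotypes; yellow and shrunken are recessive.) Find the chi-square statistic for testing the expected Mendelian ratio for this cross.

A dihybrid testcross with independent assortment gives a 1:1:1:1 ratio.
Expected counts for N = 508 under a 1:1:1:1 ratio (total parts = 4):
  purple smooth: 508 × 1/4 = 127
  purple shrunken: 508 × 1/4 = 127
  yellow smooth: 508 × 1/4 = 127
  yellow shrunken: 508 × 1/4 = 127
χ² = Σ (O − E)² / E
  purple smooth: (123 − 127)² / 127 = 0.1260
  purple shrunken: (115 − 127)² / 127 = 1.1339
  yellow smooth: (120 − 127)² / 127 = 0.3858
  yellow shrunken: (150 − 127)² / 127 = 4.1654
χ² = 0.1260 + 1.1339 + 0.3858 + 4.1654 = 5.8111 ≈ 5.811

5.811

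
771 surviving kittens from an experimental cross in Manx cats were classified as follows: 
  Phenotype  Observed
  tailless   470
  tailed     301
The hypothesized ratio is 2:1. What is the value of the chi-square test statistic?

11.300

Under the 2:1 hypothesis (Σ ratio = 3, N = 771):
  tailless: 771 × 2/3 = 514
  tailed: 771 × 1/3 = 257
χ² = Σ (O − E)² / E
  tailless: (470 − 514)² / 514 = 3.7665
  tailed: (301 − 257)² / 257 = 7.5331
χ² = 3.7665 + 7.5331 = 11.2996 ≈ 11.300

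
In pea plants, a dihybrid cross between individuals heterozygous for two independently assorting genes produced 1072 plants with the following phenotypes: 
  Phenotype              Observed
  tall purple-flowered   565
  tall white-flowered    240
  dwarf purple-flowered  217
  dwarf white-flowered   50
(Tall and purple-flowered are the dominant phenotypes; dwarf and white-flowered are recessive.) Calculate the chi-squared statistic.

15.549

A dihybrid F₂ with independent assortment and complete dominance at both loci gives a 9:3:3:1 phenotypic ratio.
The 9:3:3:1 ratio has 16 parts, so with N = 1072 the expected counts are:
  tall purple-flowered: 1072 × 9/16 = 603
  tall white-flowered: 1072 × 3/16 = 201
  dwarf purple-flowered: 1072 × 3/16 = 201
  dwarf white-flowered: 1072 × 1/16 = 67
χ² = Σ (O − E)² / E
  tall purple-flowered: (565 − 603)² / 603 = 2.3947
  tall white-flowered: (240 − 201)² / 201 = 7.5672
  dwarf purple-flowered: (217 − 201)² / 201 = 1.2736
  dwarf white-flowered: (50 − 67)² / 67 = 4.3134
χ² = 2.3947 + 7.5672 + 1.2736 + 4.3134 = 15.5489 ≈ 15.549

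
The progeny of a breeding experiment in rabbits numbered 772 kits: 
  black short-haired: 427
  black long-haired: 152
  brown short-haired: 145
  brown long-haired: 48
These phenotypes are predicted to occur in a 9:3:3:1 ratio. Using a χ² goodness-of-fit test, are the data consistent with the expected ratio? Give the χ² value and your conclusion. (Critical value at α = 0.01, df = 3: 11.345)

0.486; consistent

Under the 9:3:3:1 hypothesis (Σ ratio = 16, N = 772):
  black short-haired: 772 × 9/16 = 434.25
  black long-haired: 772 × 3/16 = 144.75
  brown short-haired: 772 × 3/16 = 144.75
  brown long-haired: 772 × 1/16 = 48.25
χ² = Σ (O − E)² / E
  black short-haired: (427 − 434.25)² / 434.25 = 0.1210
  black long-haired: (152 − 144.75)² / 144.75 = 0.3631
  brown short-haired: (145 − 144.75)² / 144.75 = 0.0004
  brown long-haired: (48 − 48.25)² / 48.25 = 0.0013
χ² = 0.1210 + 0.3631 + 0.0004 + 0.0013 = 0.4858 ≈ 0.486
Degrees of freedom = 4 − 1 = 3; critical value at α = 0.01 is 11.345.
Since 0.486 < 11.345, we fail to reject the null hypothesis — the data are consistent with the 9:3:3:1 ratio.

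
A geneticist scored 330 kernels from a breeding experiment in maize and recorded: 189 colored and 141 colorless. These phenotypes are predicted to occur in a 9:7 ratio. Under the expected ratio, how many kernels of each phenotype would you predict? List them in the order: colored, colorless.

Total ratio parts = 16. Expected numbers out of 330:
  colored: 330 × 9/16 = 185.625
  colorless: 330 × 7/16 = 144.375

185.625, 144.375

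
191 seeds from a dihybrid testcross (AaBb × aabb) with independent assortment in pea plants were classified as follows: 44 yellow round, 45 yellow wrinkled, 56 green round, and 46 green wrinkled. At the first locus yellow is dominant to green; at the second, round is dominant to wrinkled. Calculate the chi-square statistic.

A dihybrid testcross with independent assortment gives a 1:1:1:1 ratio.
Total ratio parts = 4. Expected numbers out of 191:
  yellow round: 191 × 1/4 = 47.75
  yellow wrinkled: 191 × 1/4 = 47.75
  green round: 191 × 1/4 = 47.75
  green wrinkled: 191 × 1/4 = 47.75
χ² = Σ (O − E)² / E
  yellow round: (44 − 47.75)² / 47.75 = 0.2945
  yellow wrinkled: (45 − 47.75)² / 47.75 = 0.1584
  green round: (56 − 47.75)² / 47.75 = 1.4254
  green wrinkled: (46 − 47.75)² / 47.75 = 0.0641
χ² = 0.2945 + 0.1584 + 1.4254 + 0.0641 = 1.9424 ≈ 1.942

1.942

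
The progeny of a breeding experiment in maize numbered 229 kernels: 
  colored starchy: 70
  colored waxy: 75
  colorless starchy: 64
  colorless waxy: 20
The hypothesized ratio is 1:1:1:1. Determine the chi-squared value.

33.376

Under the 1:1:1:1 hypothesis (Σ ratio = 4, N = 229):
  colored starchy: 229 × 1/4 = 57.25
  colored waxy: 229 × 1/4 = 57.25
  colorless starchy: 229 × 1/4 = 57.25
  colorless waxy: 229 × 1/4 = 57.25
χ² = Σ (O − E)² / E
  colored starchy: (70 − 57.25)² / 57.25 = 2.8395
  colored waxy: (75 − 57.25)² / 57.25 = 5.5033
  colorless starchy: (64 − 57.25)² / 57.25 = 0.7959
  colorless waxy: (20 − 57.25)² / 57.25 = 24.2369
χ² = 2.8395 + 5.5033 + 0.7959 + 24.2369 = 33.3756 ≈ 33.376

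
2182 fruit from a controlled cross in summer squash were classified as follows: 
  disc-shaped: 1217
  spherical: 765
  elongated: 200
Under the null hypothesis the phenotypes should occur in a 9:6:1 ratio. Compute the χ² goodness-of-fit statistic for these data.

33.237

The 9:6:1 ratio has 16 parts, so with N = 2182 the expected counts are:
  disc-shaped: 2182 × 9/16 = 1227.375
  spherical: 2182 × 6/16 = 818.25
  elongated: 2182 × 1/16 = 136.375
χ² = Σ (O − E)² / E
  disc-shaped: (1217 − 1227.375)² / 1227.375 = 0.0877
  spherical: (765 − 818.25)² / 818.25 = 3.4654
  elongated: (200 − 136.375)² / 136.375 = 29.6839
χ² = 0.0877 + 3.4654 + 29.6839 = 33.237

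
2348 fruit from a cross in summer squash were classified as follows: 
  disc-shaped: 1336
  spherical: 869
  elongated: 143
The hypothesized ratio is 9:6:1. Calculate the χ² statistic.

Expected counts for N = 2348 under a 9:6:1 ratio (total parts = 16):
  disc-shaped: 2348 × 9/16 = 1320.75
  spherical: 2348 × 6/16 = 880.5
  elongated: 2348 × 1/16 = 146.75
χ² = Σ (O − E)² / E
  disc-shaped: (1336 − 1320.75)² / 1320.75 = 0.1761
  spherical: (869 − 880.5)² / 880.5 = 0.1502
  elongated: (143 − 146.75)² / 146.75 = 0.0958
χ² = 0.1761 + 0.1502 + 0.0958 = 0.4221 ≈ 0.422

0.422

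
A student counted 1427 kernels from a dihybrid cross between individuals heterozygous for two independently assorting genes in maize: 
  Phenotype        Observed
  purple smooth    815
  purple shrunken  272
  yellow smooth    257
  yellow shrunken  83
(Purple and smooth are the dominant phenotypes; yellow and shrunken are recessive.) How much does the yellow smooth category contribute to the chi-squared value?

A dihybrid F₂ with independent assortment and complete dominance at both loci gives a 9:3:3:1 phenotypic ratio.
Expected counts for N = 1427 under a 9:3:3:1 ratio (total parts = 16):
  purple smooth: 1427 × 9/16 = 802.6875
  purple shrunken: 1427 × 3/16 = 267.5625
  yellow smooth: 1427 × 3/16 = 267.5625
  yellow shrunken: 1427 × 1/16 = 89.1875
Contribution of yellow smooth: (257 − 267.5625)² / 267.5625 = 0.4170

0.417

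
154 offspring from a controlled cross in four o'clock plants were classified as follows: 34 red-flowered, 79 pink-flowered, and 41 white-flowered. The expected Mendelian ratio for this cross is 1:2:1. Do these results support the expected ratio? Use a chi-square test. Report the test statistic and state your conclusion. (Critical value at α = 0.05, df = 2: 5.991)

Under the 1:2:1 hypothesis (Σ ratio = 4, N = 154):
  red-flowered: 154 × 1/4 = 38.5
  pink-flowered: 154 × 2/4 = 77
  white-flowered: 154 × 1/4 = 38.5
χ² = Σ (O − E)² / E
  red-flowered: (34 − 38.5)² / 38.5 = 0.5260
  pink-flowered: (79 − 77)² / 77 = 0.0519
  white-flowered: (41 − 38.5)² / 38.5 = 0.1623
χ² = 0.5260 + 0.0519 + 0.1623 = 0.7402 ≈ 0.740
Degrees of freedom = 3 − 1 = 2; critical value at α = 0.05 is 5.991.
Since 0.740 < 5.991, we fail to reject the null hypothesis — the data are consistent with the 1:2:1 ratio.

0.740; consistent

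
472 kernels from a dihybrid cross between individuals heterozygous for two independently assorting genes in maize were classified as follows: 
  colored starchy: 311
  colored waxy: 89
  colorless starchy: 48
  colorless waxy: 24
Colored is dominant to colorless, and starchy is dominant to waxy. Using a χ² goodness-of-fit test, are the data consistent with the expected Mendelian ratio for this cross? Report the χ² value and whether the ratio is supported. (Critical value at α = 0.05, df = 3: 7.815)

A dihybrid F₂ with independent assortment and complete dominance at both loci gives a 9:3:3:1 phenotypic ratio.
Under the 9:3:3:1 hypothesis (Σ ratio = 16, N = 472):
  colored starchy: 472 × 9/16 = 265.5
  colored waxy: 472 × 3/16 = 88.5
  colorless starchy: 472 × 3/16 = 88.5
  colorless waxy: 472 × 1/16 = 29.5
χ² = Σ (O − E)² / E
  colored starchy: (311 − 265.5)² / 265.5 = 7.7976
  colored waxy: (89 − 88.5)² / 88.5 = 0.0028
  colorless starchy: (48 − 88.5)² / 88.5 = 18.5339
  colorless waxy: (24 − 29.5)² / 29.5 = 1.0254
χ² = 7.7976 + 0.0028 + 18.5339 + 1.0254 = 27.3597 ≈ 27.360
Degrees of freedom = 4 − 1 = 3; critical value at α = 0.05 is 7.815.
Since 27.360 > 7.815, we reject the null hypothesis — the data do not fit the 9:3:3:1 ratio.

27.360; not consistent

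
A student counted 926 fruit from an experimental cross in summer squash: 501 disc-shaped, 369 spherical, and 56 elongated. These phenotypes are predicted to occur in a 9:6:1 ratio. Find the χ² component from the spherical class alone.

Expected counts for N = 926 under a 9:6:1 ratio (total parts = 16):
  disc-shaped: 926 × 9/16 = 520.875
  spherical: 926 × 6/16 = 347.25
  elongated: 926 × 1/16 = 57.875
Contribution of spherical: (369 − 347.25)² / 347.25 = 1.3623

1.362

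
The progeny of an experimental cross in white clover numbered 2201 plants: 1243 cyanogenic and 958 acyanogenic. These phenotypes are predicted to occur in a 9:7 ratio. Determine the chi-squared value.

0.045

Total ratio parts = 16. Expected numbers out of 2201:
  cyanogenic: 2201 × 9/16 = 1238.0625
  acyanogenic: 2201 × 7/16 = 962.9375
χ² = Σ (O − E)² / E
  cyanogenic: (1243 − 1238.0625)² / 1238.0625 = 0.0197
  acyanogenic: (958 − 962.9375)² / 962.9375 = 0.0253
χ² = 0.0197 + 0.0253 = 0.045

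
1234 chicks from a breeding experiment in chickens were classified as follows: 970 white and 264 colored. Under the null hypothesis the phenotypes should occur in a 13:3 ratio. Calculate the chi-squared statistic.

5.662

Under the 13:3 hypothesis (Σ ratio = 16, N = 1234):
  white: 1234 × 13/16 = 1002.625
  colored: 1234 × 3/16 = 231.375
χ² = Σ (O − E)² / E
  white: (970 − 1002.625)² / 1002.625 = 1.0616
  colored: (264 − 231.375)² / 231.375 = 4.6003
χ² = 1.0616 + 4.6003 = 5.6619 ≈ 5.662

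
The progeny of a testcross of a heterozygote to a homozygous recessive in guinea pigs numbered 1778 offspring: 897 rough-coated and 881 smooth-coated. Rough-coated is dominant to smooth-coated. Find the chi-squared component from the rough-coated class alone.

0.072

A testcross of a heterozygote (Aa × aa) gives a 1:1 phenotypic ratio.
Under the 1:1 hypothesis (Σ ratio = 2, N = 1778):
  rough-coated: 1778 × 1/2 = 889
  smooth-coated: 1778 × 1/2 = 889
Contribution of rough-coated: (897 − 889)² / 889 = 0.0720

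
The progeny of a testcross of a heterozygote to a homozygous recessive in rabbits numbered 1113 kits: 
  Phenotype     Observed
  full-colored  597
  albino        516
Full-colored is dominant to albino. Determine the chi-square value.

A testcross of a heterozygote (Aa × aa) gives a 1:1 phenotypic ratio.
Total ratio parts = 2. Expected numbers out of 1113:
  full-colored: 1113 × 1/2 = 556.5
  albino: 1113 × 1/2 = 556.5
χ² = Σ (O − E)² / E
  full-colored: (597 − 556.5)² / 556.5 = 2.9474
  albino: (516 − 556.5)² / 556.5 = 2.9474
χ² = 2.9474 + 2.9474 = 5.8948 ≈ 5.895

5.895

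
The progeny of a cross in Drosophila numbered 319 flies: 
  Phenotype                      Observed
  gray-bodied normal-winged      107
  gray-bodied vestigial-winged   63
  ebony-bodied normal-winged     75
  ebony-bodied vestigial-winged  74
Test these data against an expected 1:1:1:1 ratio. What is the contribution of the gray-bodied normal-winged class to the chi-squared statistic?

9.311

The 1:1:1:1 ratio has 4 parts, so with N = 319 the expected counts are:
  gray-bodied normal-winged: 319 × 1/4 = 79.75
  gray-bodied vestigial-winged: 319 × 1/4 = 79.75
  ebony-bodied normal-winged: 319 × 1/4 = 79.75
  ebony-bodied vestigial-winged: 319 × 1/4 = 79.75
Contribution of gray-bodied normal-winged: (107 − 79.75)² / 79.75 = 9.3111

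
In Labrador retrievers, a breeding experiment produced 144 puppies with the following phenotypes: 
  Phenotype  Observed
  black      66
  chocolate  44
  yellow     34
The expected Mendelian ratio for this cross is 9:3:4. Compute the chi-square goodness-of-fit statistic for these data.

13.593

Total ratio parts = 16. Expected numbers out of 144:
  black: 144 × 9/16 = 81
  chocolate: 144 × 3/16 = 27
  yellow: 144 × 4/16 = 36
χ² = Σ (O − E)² / E
  black: (66 − 81)² / 81 = 2.7778
  chocolate: (44 − 27)² / 27 = 10.7037
  yellow: (34 − 36)² / 36 = 0.1111
χ² = 2.7778 + 10.7037 + 0.1111 = 13.5926 ≈ 13.593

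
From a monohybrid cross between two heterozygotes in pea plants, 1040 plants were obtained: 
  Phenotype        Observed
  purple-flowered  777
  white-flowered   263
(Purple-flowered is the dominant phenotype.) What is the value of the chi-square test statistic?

0.046

For a monohybrid cross between heterozygotes with complete dominance, the expected phenotypic ratio is 3:1.
Total ratio parts = 4. Expected numbers out of 1040:
  purple-flowered: 1040 × 3/4 = 780
  white-flowered: 1040 × 1/4 = 260
χ² = Σ (O − E)² / E
  purple-flowered: (777 − 780)² / 780 = 0.0115
  white-flowered: (263 − 260)² / 260 = 0.0346
χ² = 0.0115 + 0.0346 = 0.0461 ≈ 0.046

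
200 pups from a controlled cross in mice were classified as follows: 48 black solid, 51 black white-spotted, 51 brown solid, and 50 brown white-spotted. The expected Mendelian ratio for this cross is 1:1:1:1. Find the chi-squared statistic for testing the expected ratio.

The 1:1:1:1 ratio has 4 parts, so with N = 200 the expected counts are:
  black solid: 200 × 1/4 = 50
  black white-spotted: 200 × 1/4 = 50
  brown solid: 200 × 1/4 = 50
  brown white-spotted: 200 × 1/4 = 50
χ² = Σ (O − E)² / E
  black solid: (48 − 50)² / 50 = 0.0800
  black white-spotted: (51 − 50)² / 50 = 0.0200
  brown solid: (51 − 50)² / 50 = 0.0200
  brown white-spotted: (50 − 50)² / 50 = 0.0000
χ² = 0.0800 + 0.0200 + 0.0200 + 0.0000 = 0.120

0.120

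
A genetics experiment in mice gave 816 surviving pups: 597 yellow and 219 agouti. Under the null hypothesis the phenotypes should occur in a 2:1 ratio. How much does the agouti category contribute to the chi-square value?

Expected counts for N = 816 under a 2:1 ratio (total parts = 3):
  yellow: 816 × 2/3 = 544
  agouti: 816 × 1/3 = 272
Contribution of agouti: (219 − 272)² / 272 = 10.3272

10.327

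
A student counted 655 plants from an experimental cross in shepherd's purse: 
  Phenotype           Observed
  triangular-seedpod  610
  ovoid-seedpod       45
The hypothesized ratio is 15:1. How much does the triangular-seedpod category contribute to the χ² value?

0.027

Expected counts for N = 655 under a 15:1 ratio (total parts = 16):
  triangular-seedpod: 655 × 15/16 = 614.0625
  ovoid-seedpod: 655 × 1/16 = 40.9375
Contribution of triangular-seedpod: (610 − 614.0625)² / 614.0625 = 0.0269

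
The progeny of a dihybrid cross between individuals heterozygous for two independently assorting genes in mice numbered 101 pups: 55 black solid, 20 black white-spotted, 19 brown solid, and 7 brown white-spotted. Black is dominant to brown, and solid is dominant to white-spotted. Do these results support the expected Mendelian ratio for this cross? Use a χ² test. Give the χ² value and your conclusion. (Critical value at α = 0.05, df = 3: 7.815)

0.193; consistent

A dihybrid F₂ with independent assortment and complete dominance at both loci gives a 9:3:3:1 phenotypic ratio.
Under the 9:3:3:1 hypothesis (Σ ratio = 16, N = 101):
  black solid: 101 × 9/16 = 56.8125
  black white-spotted: 101 × 3/16 = 18.9375
  brown solid: 101 × 3/16 = 18.9375
  brown white-spotted: 101 × 1/16 = 6.3125
χ² = Σ (O − E)² / E
  black solid: (55 − 56.8125)² / 56.8125 = 0.0578
  black white-spotted: (20 − 18.9375)² / 18.9375 = 0.0596
  brown solid: (19 − 18.9375)² / 18.9375 = 0.0002
  brown white-spotted: (7 − 6.3125)² / 6.3125 = 0.0749
χ² = 0.0578 + 0.0596 + 0.0002 + 0.0749 = 0.1925 ≈ 0.193
Degrees of freedom = 4 − 1 = 3; critical value at α = 0.05 is 7.815.
Since 0.193 < 7.815, we fail to reject the null hypothesis — the data are consistent with the 9:3:3:1 ratio.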